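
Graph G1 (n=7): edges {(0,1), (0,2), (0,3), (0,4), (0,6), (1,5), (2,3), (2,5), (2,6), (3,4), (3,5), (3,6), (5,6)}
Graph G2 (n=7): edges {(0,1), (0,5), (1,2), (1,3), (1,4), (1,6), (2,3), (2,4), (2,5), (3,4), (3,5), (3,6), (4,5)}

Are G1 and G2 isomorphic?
Yes, isomorphic

The graphs are isomorphic.
One valid mapping φ: V(G1) → V(G2): 0→1, 1→0, 2→2, 3→3, 4→6, 5→5, 6→4

Verify φ preserves adjacency — for each edge of G1, its image is an edge of G2:
  (0,1) → (φ(0),φ(1)) = (0,1) ∈ E(G2) ✓
  (0,2) → (φ(0),φ(2)) = (1,2) ∈ E(G2) ✓
  (0,3) → (φ(0),φ(3)) = (1,3) ∈ E(G2) ✓
  (0,4) → (φ(0),φ(4)) = (1,6) ∈ E(G2) ✓
  (0,6) → (φ(0),φ(6)) = (1,4) ∈ E(G2) ✓
  (1,5) → (φ(1),φ(5)) = (0,5) ∈ E(G2) ✓
  (2,3) → (φ(2),φ(3)) = (2,3) ∈ E(G2) ✓
  (2,5) → (φ(2),φ(5)) = (2,5) ∈ E(G2) ✓
  (2,6) → (φ(2),φ(6)) = (2,4) ∈ E(G2) ✓
  (3,4) → (φ(3),φ(4)) = (3,6) ∈ E(G2) ✓
  (3,5) → (φ(3),φ(5)) = (3,5) ∈ E(G2) ✓
  (3,6) → (φ(3),φ(6)) = (3,4) ∈ E(G2) ✓
  (5,6) → (φ(5),φ(6)) = (4,5) ∈ E(G2) ✓
All 13 edges of G1 map to edges of G2, and |E(G1)| = |E(G2)| = 13, so φ is a bijection on edges as well as vertices. Hence G1 ≅ G2.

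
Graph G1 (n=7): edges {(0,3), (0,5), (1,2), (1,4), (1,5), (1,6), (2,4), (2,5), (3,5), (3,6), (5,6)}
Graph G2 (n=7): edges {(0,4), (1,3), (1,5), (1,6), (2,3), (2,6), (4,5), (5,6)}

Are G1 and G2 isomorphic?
No, not isomorphic

The graphs are NOT isomorphic.

Degrees in G1: deg(0)=2, deg(1)=4, deg(2)=3, deg(3)=3, deg(4)=2, deg(5)=5, deg(6)=3.
Sorted degree sequence of G1: [5, 4, 3, 3, 3, 2, 2].
Degrees in G2: deg(0)=1, deg(1)=3, deg(2)=2, deg(3)=2, deg(4)=2, deg(5)=3, deg(6)=3.
Sorted degree sequence of G2: [3, 3, 3, 2, 2, 2, 1].
The (sorted) degree sequence is an isomorphism invariant, so since G1 and G2 have different degree sequences they cannot be isomorphic.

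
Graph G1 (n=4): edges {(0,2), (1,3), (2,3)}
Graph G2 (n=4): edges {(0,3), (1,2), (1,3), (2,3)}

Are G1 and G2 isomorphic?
No, not isomorphic

The graphs are NOT isomorphic.

Degrees in G1: deg(0)=1, deg(1)=1, deg(2)=2, deg(3)=2.
Sorted degree sequence of G1: [2, 2, 1, 1].
Degrees in G2: deg(0)=1, deg(1)=2, deg(2)=2, deg(3)=3.
Sorted degree sequence of G2: [3, 2, 2, 1].
The (sorted) degree sequence is an isomorphism invariant, so since G1 and G2 have different degree sequences they cannot be isomorphic.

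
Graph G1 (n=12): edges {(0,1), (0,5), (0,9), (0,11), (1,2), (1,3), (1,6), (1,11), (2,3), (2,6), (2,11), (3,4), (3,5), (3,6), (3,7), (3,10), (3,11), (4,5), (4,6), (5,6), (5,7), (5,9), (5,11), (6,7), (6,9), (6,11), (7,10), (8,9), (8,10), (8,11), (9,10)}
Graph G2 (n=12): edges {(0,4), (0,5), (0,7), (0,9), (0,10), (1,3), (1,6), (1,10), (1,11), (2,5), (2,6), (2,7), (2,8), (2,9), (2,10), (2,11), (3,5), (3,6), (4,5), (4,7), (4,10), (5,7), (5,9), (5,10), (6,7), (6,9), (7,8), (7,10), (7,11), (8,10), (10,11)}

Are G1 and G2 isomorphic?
Yes, isomorphic

The graphs are isomorphic.
One valid mapping φ: V(G1) → V(G2): 0→9, 1→0, 2→4, 3→10, 4→8, 5→2, 6→7, 7→11, 8→3, 9→6, 10→1, 11→5

Verify φ preserves adjacency — for each edge of G1, its image is an edge of G2:
  (0,1) → (φ(0),φ(1)) = (0,9) ∈ E(G2) ✓
  (0,5) → (φ(0),φ(5)) = (2,9) ∈ E(G2) ✓
  (0,9) → (φ(0),φ(9)) = (6,9) ∈ E(G2) ✓
  (0,11) → (φ(0),φ(11)) = (5,9) ∈ E(G2) ✓
  (1,2) → (φ(1),φ(2)) = (0,4) ∈ E(G2) ✓
  (1,3) → (φ(1),φ(3)) = (0,10) ∈ E(G2) ✓
  (1,6) → (φ(1),φ(6)) = (0,7) ∈ E(G2) ✓
  (1,11) → (φ(1),φ(11)) = (0,5) ∈ E(G2) ✓
  (2,3) → (φ(2),φ(3)) = (4,10) ∈ E(G2) ✓
  (2,6) → (φ(2),φ(6)) = (4,7) ∈ E(G2) ✓
  (2,11) → (φ(2),φ(11)) = (4,5) ∈ E(G2) ✓
  (3,4) → (φ(3),φ(4)) = (8,10) ∈ E(G2) ✓
  (3,5) → (φ(3),φ(5)) = (2,10) ∈ E(G2) ✓
  (3,6) → (φ(3),φ(6)) = (7,10) ∈ E(G2) ✓
  (3,7) → (φ(3),φ(7)) = (10,11) ∈ E(G2) ✓
  (3,10) → (φ(3),φ(10)) = (1,10) ∈ E(G2) ✓
  (3,11) → (φ(3),φ(11)) = (5,10) ∈ E(G2) ✓
  (4,5) → (φ(4),φ(5)) = (2,8) ∈ E(G2) ✓
  (4,6) → (φ(4),φ(6)) = (7,8) ∈ E(G2) ✓
  (5,6) → (φ(5),φ(6)) = (2,7) ∈ E(G2) ✓
  (5,7) → (φ(5),φ(7)) = (2,11) ∈ E(G2) ✓
  (5,9) → (φ(5),φ(9)) = (2,6) ∈ E(G2) ✓
  (5,11) → (φ(5),φ(11)) = (2,5) ∈ E(G2) ✓
  (6,7) → (φ(6),φ(7)) = (7,11) ∈ E(G2) ✓
  (6,9) → (φ(6),φ(9)) = (6,7) ∈ E(G2) ✓
  (6,11) → (φ(6),φ(11)) = (5,7) ∈ E(G2) ✓
  (7,10) → (φ(7),φ(10)) = (1,11) ∈ E(G2) ✓
  (8,9) → (φ(8),φ(9)) = (3,6) ∈ E(G2) ✓
  (8,10) → (φ(8),φ(10)) = (1,3) ∈ E(G2) ✓
  (8,11) → (φ(8),φ(11)) = (3,5) ∈ E(G2) ✓
  (9,10) → (φ(9),φ(10)) = (1,6) ∈ E(G2) ✓
All 31 edges of G1 map to edges of G2, and |E(G1)| = |E(G2)| = 31, so φ is a bijection on edges as well as vertices. Hence G1 ≅ G2.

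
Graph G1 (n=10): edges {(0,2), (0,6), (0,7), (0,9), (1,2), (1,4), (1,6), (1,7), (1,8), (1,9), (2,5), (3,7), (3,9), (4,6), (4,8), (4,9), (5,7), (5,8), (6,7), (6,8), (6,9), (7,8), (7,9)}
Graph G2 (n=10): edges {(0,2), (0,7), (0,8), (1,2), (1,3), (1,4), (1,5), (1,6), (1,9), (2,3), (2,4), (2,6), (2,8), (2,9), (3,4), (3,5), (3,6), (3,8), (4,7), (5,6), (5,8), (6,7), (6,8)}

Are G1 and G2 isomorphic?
Yes, isomorphic

The graphs are isomorphic.
One valid mapping φ: V(G1) → V(G2): 0→4, 1→6, 2→7, 3→9, 4→5, 5→0, 6→3, 7→2, 8→8, 9→1

Verify φ preserves adjacency — for each edge of G1, its image is an edge of G2:
  (0,2) → (φ(0),φ(2)) = (4,7) ∈ E(G2) ✓
  (0,6) → (φ(0),φ(6)) = (3,4) ∈ E(G2) ✓
  (0,7) → (φ(0),φ(7)) = (2,4) ∈ E(G2) ✓
  (0,9) → (φ(0),φ(9)) = (1,4) ∈ E(G2) ✓
  (1,2) → (φ(1),φ(2)) = (6,7) ∈ E(G2) ✓
  (1,4) → (φ(1),φ(4)) = (5,6) ∈ E(G2) ✓
  (1,6) → (φ(1),φ(6)) = (3,6) ∈ E(G2) ✓
  (1,7) → (φ(1),φ(7)) = (2,6) ∈ E(G2) ✓
  (1,8) → (φ(1),φ(8)) = (6,8) ∈ E(G2) ✓
  (1,9) → (φ(1),φ(9)) = (1,6) ∈ E(G2) ✓
  (2,5) → (φ(2),φ(5)) = (0,7) ∈ E(G2) ✓
  (3,7) → (φ(3),φ(7)) = (2,9) ∈ E(G2) ✓
  (3,9) → (φ(3),φ(9)) = (1,9) ∈ E(G2) ✓
  (4,6) → (φ(4),φ(6)) = (3,5) ∈ E(G2) ✓
  (4,8) → (φ(4),φ(8)) = (5,8) ∈ E(G2) ✓
  (4,9) → (φ(4),φ(9)) = (1,5) ∈ E(G2) ✓
  (5,7) → (φ(5),φ(7)) = (0,2) ∈ E(G2) ✓
  (5,8) → (φ(5),φ(8)) = (0,8) ∈ E(G2) ✓
  (6,7) → (φ(6),φ(7)) = (2,3) ∈ E(G2) ✓
  (6,8) → (φ(6),φ(8)) = (3,8) ∈ E(G2) ✓
  (6,9) → (φ(6),φ(9)) = (1,3) ∈ E(G2) ✓
  (7,8) → (φ(7),φ(8)) = (2,8) ∈ E(G2) ✓
  (7,9) → (φ(7),φ(9)) = (1,2) ∈ E(G2) ✓
All 23 edges of G1 map to edges of G2, and |E(G1)| = |E(G2)| = 23, so φ is a bijection on edges as well as vertices. Hence G1 ≅ G2.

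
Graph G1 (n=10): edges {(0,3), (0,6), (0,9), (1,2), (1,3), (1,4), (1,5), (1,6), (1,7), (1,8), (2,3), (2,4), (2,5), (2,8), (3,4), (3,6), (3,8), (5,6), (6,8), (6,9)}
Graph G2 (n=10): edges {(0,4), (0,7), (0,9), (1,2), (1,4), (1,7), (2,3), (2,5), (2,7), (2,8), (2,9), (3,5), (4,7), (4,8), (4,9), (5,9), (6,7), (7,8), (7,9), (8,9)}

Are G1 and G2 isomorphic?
Yes, isomorphic

The graphs are isomorphic.
One valid mapping φ: V(G1) → V(G2): 0→5, 1→7, 2→4, 3→9, 4→0, 5→1, 6→2, 7→6, 8→8, 9→3

Verify φ preserves adjacency — for each edge of G1, its image is an edge of G2:
  (0,3) → (φ(0),φ(3)) = (5,9) ∈ E(G2) ✓
  (0,6) → (φ(0),φ(6)) = (2,5) ∈ E(G2) ✓
  (0,9) → (φ(0),φ(9)) = (3,5) ∈ E(G2) ✓
  (1,2) → (φ(1),φ(2)) = (4,7) ∈ E(G2) ✓
  (1,3) → (φ(1),φ(3)) = (7,9) ∈ E(G2) ✓
  (1,4) → (φ(1),φ(4)) = (0,7) ∈ E(G2) ✓
  (1,5) → (φ(1),φ(5)) = (1,7) ∈ E(G2) ✓
  (1,6) → (φ(1),φ(6)) = (2,7) ∈ E(G2) ✓
  (1,7) → (φ(1),φ(7)) = (6,7) ∈ E(G2) ✓
  (1,8) → (φ(1),φ(8)) = (7,8) ∈ E(G2) ✓
  (2,3) → (φ(2),φ(3)) = (4,9) ∈ E(G2) ✓
  (2,4) → (φ(2),φ(4)) = (0,4) ∈ E(G2) ✓
  (2,5) → (φ(2),φ(5)) = (1,4) ∈ E(G2) ✓
  (2,8) → (φ(2),φ(8)) = (4,8) ∈ E(G2) ✓
  (3,4) → (φ(3),φ(4)) = (0,9) ∈ E(G2) ✓
  (3,6) → (φ(3),φ(6)) = (2,9) ∈ E(G2) ✓
  (3,8) → (φ(3),φ(8)) = (8,9) ∈ E(G2) ✓
  (5,6) → (φ(5),φ(6)) = (1,2) ∈ E(G2) ✓
  (6,8) → (φ(6),φ(8)) = (2,8) ∈ E(G2) ✓
  (6,9) → (φ(6),φ(9)) = (2,3) ∈ E(G2) ✓
All 20 edges of G1 map to edges of G2, and |E(G1)| = |E(G2)| = 20, so φ is a bijection on edges as well as vertices. Hence G1 ≅ G2.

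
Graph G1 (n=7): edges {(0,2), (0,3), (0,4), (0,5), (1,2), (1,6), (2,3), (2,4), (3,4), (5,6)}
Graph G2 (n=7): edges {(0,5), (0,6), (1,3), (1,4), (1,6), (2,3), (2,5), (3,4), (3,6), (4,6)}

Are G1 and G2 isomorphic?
Yes, isomorphic

The graphs are isomorphic.
One valid mapping φ: V(G1) → V(G2): 0→3, 1→0, 2→6, 3→4, 4→1, 5→2, 6→5

Verify φ preserves adjacency — for each edge of G1, its image is an edge of G2:
  (0,2) → (φ(0),φ(2)) = (3,6) ∈ E(G2) ✓
  (0,3) → (φ(0),φ(3)) = (3,4) ∈ E(G2) ✓
  (0,4) → (φ(0),φ(4)) = (1,3) ∈ E(G2) ✓
  (0,5) → (φ(0),φ(5)) = (2,3) ∈ E(G2) ✓
  (1,2) → (φ(1),φ(2)) = (0,6) ∈ E(G2) ✓
  (1,6) → (φ(1),φ(6)) = (0,5) ∈ E(G2) ✓
  (2,3) → (φ(2),φ(3)) = (4,6) ∈ E(G2) ✓
  (2,4) → (φ(2),φ(4)) = (1,6) ∈ E(G2) ✓
  (3,4) → (φ(3),φ(4)) = (1,4) ∈ E(G2) ✓
  (5,6) → (φ(5),φ(6)) = (2,5) ∈ E(G2) ✓
All 10 edges of G1 map to edges of G2, and |E(G1)| = |E(G2)| = 10, so φ is a bijection on edges as well as vertices. Hence G1 ≅ G2.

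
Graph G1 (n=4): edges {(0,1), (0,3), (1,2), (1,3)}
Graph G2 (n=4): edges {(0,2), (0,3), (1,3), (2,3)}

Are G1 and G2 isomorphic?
Yes, isomorphic

The graphs are isomorphic.
One valid mapping φ: V(G1) → V(G2): 0→2, 1→3, 2→1, 3→0

Verify φ preserves adjacency — for each edge of G1, its image is an edge of G2:
  (0,1) → (φ(0),φ(1)) = (2,3) ∈ E(G2) ✓
  (0,3) → (φ(0),φ(3)) = (0,2) ∈ E(G2) ✓
  (1,2) → (φ(1),φ(2)) = (1,3) ∈ E(G2) ✓
  (1,3) → (φ(1),φ(3)) = (0,3) ∈ E(G2) ✓
All 4 edges of G1 map to edges of G2, and |E(G1)| = |E(G2)| = 4, so φ is a bijection on edges as well as vertices. Hence G1 ≅ G2.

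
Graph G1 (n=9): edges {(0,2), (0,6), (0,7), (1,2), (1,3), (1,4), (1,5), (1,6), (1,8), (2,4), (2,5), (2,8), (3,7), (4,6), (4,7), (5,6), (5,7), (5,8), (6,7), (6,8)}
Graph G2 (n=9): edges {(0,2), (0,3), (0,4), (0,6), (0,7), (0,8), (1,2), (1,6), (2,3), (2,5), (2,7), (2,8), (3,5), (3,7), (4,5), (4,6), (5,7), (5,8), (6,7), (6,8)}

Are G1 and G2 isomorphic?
Yes, isomorphic

The graphs are isomorphic.
One valid mapping φ: V(G1) → V(G2): 0→4, 1→2, 2→5, 3→1, 4→8, 5→7, 6→0, 7→6, 8→3

Verify φ preserves adjacency — for each edge of G1, its image is an edge of G2:
  (0,2) → (φ(0),φ(2)) = (4,5) ∈ E(G2) ✓
  (0,6) → (φ(0),φ(6)) = (0,4) ∈ E(G2) ✓
  (0,7) → (φ(0),φ(7)) = (4,6) ∈ E(G2) ✓
  (1,2) → (φ(1),φ(2)) = (2,5) ∈ E(G2) ✓
  (1,3) → (φ(1),φ(3)) = (1,2) ∈ E(G2) ✓
  (1,4) → (φ(1),φ(4)) = (2,8) ∈ E(G2) ✓
  (1,5) → (φ(1),φ(5)) = (2,7) ∈ E(G2) ✓
  (1,6) → (φ(1),φ(6)) = (0,2) ∈ E(G2) ✓
  (1,8) → (φ(1),φ(8)) = (2,3) ∈ E(G2) ✓
  (2,4) → (φ(2),φ(4)) = (5,8) ∈ E(G2) ✓
  (2,5) → (φ(2),φ(5)) = (5,7) ∈ E(G2) ✓
  (2,8) → (φ(2),φ(8)) = (3,5) ∈ E(G2) ✓
  (3,7) → (φ(3),φ(7)) = (1,6) ∈ E(G2) ✓
  (4,6) → (φ(4),φ(6)) = (0,8) ∈ E(G2) ✓
  (4,7) → (φ(4),φ(7)) = (6,8) ∈ E(G2) ✓
  (5,6) → (φ(5),φ(6)) = (0,7) ∈ E(G2) ✓
  (5,7) → (φ(5),φ(7)) = (6,7) ∈ E(G2) ✓
  (5,8) → (φ(5),φ(8)) = (3,7) ∈ E(G2) ✓
  (6,7) → (φ(6),φ(7)) = (0,6) ∈ E(G2) ✓
  (6,8) → (φ(6),φ(8)) = (0,3) ∈ E(G2) ✓
All 20 edges of G1 map to edges of G2, and |E(G1)| = |E(G2)| = 20, so φ is a bijection on edges as well as vertices. Hence G1 ≅ G2.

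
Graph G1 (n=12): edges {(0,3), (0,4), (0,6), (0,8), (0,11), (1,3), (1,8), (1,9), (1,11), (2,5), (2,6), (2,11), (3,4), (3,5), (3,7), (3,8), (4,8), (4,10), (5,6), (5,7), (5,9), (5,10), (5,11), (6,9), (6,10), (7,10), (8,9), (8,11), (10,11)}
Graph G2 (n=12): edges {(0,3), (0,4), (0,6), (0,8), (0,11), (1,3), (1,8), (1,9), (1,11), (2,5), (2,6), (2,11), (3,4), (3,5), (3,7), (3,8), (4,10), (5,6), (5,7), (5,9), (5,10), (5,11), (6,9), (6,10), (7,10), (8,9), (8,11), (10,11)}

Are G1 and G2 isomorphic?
No, not isomorphic

The graphs are NOT isomorphic.

Counting edges: G1 has 29 edge(s); G2 has 28 edge(s).
Edge count is an isomorphism invariant (a bijection on vertices induces a bijection on edges), so differing edge counts rule out isomorphism.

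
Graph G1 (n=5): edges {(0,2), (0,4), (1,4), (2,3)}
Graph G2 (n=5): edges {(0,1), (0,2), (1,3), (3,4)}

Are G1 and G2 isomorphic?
Yes, isomorphic

The graphs are isomorphic.
One valid mapping φ: V(G1) → V(G2): 0→1, 1→4, 2→0, 3→2, 4→3

Verify φ preserves adjacency — for each edge of G1, its image is an edge of G2:
  (0,2) → (φ(0),φ(2)) = (0,1) ∈ E(G2) ✓
  (0,4) → (φ(0),φ(4)) = (1,3) ∈ E(G2) ✓
  (1,4) → (φ(1),φ(4)) = (3,4) ∈ E(G2) ✓
  (2,3) → (φ(2),φ(3)) = (0,2) ∈ E(G2) ✓
All 4 edges of G1 map to edges of G2, and |E(G1)| = |E(G2)| = 4, so φ is a bijection on edges as well as vertices. Hence G1 ≅ G2.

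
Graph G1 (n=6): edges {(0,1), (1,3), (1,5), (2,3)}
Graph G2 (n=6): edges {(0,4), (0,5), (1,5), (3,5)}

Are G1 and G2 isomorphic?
Yes, isomorphic

The graphs are isomorphic.
One valid mapping φ: V(G1) → V(G2): 0→3, 1→5, 2→4, 3→0, 4→2, 5→1

Verify φ preserves adjacency — for each edge of G1, its image is an edge of G2:
  (0,1) → (φ(0),φ(1)) = (3,5) ∈ E(G2) ✓
  (1,3) → (φ(1),φ(3)) = (0,5) ∈ E(G2) ✓
  (1,5) → (φ(1),φ(5)) = (1,5) ∈ E(G2) ✓
  (2,3) → (φ(2),φ(3)) = (0,4) ∈ E(G2) ✓
All 4 edges of G1 map to edges of G2, and |E(G1)| = |E(G2)| = 4, so φ is a bijection on edges as well as vertices. Hence G1 ≅ G2.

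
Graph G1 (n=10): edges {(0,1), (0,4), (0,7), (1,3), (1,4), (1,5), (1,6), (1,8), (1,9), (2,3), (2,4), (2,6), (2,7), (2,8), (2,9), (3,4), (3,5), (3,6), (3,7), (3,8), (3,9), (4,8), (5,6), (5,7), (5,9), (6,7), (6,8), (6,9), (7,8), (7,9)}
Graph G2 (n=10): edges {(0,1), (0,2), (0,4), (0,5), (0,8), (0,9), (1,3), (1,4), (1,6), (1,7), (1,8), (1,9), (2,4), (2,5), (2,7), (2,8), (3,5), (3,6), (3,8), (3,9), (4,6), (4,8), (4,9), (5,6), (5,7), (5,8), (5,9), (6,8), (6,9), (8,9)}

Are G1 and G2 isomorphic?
Yes, isomorphic

The graphs are isomorphic.
One valid mapping φ: V(G1) → V(G2): 0→7, 1→5, 2→4, 3→8, 4→2, 5→3, 6→9, 7→1, 8→0, 9→6

Verify φ preserves adjacency — for each edge of G1, its image is an edge of G2:
  (0,1) → (φ(0),φ(1)) = (5,7) ∈ E(G2) ✓
  (0,4) → (φ(0),φ(4)) = (2,7) ∈ E(G2) ✓
  (0,7) → (φ(0),φ(7)) = (1,7) ∈ E(G2) ✓
  (1,3) → (φ(1),φ(3)) = (5,8) ∈ E(G2) ✓
  (1,4) → (φ(1),φ(4)) = (2,5) ∈ E(G2) ✓
  (1,5) → (φ(1),φ(5)) = (3,5) ∈ E(G2) ✓
  (1,6) → (φ(1),φ(6)) = (5,9) ∈ E(G2) ✓
  (1,8) → (φ(1),φ(8)) = (0,5) ∈ E(G2) ✓
  (1,9) → (φ(1),φ(9)) = (5,6) ∈ E(G2) ✓
  (2,3) → (φ(2),φ(3)) = (4,8) ∈ E(G2) ✓
  (2,4) → (φ(2),φ(4)) = (2,4) ∈ E(G2) ✓
  (2,6) → (φ(2),φ(6)) = (4,9) ∈ E(G2) ✓
  (2,7) → (φ(2),φ(7)) = (1,4) ∈ E(G2) ✓
  (2,8) → (φ(2),φ(8)) = (0,4) ∈ E(G2) ✓
  (2,9) → (φ(2),φ(9)) = (4,6) ∈ E(G2) ✓
  (3,4) → (φ(3),φ(4)) = (2,8) ∈ E(G2) ✓
  (3,5) → (φ(3),φ(5)) = (3,8) ∈ E(G2) ✓
  (3,6) → (φ(3),φ(6)) = (8,9) ∈ E(G2) ✓
  (3,7) → (φ(3),φ(7)) = (1,8) ∈ E(G2) ✓
  (3,8) → (φ(3),φ(8)) = (0,8) ∈ E(G2) ✓
  (3,9) → (φ(3),φ(9)) = (6,8) ∈ E(G2) ✓
  (4,8) → (φ(4),φ(8)) = (0,2) ∈ E(G2) ✓
  (5,6) → (φ(5),φ(6)) = (3,9) ∈ E(G2) ✓
  (5,7) → (φ(5),φ(7)) = (1,3) ∈ E(G2) ✓
  (5,9) → (φ(5),φ(9)) = (3,6) ∈ E(G2) ✓
  (6,7) → (φ(6),φ(7)) = (1,9) ∈ E(G2) ✓
  (6,8) → (φ(6),φ(8)) = (0,9) ∈ E(G2) ✓
  (6,9) → (φ(6),φ(9)) = (6,9) ∈ E(G2) ✓
  (7,8) → (φ(7),φ(8)) = (0,1) ∈ E(G2) ✓
  (7,9) → (φ(7),φ(9)) = (1,6) ∈ E(G2) ✓
All 30 edges of G1 map to edges of G2, and |E(G1)| = |E(G2)| = 30, so φ is a bijection on edges as well as vertices. Hence G1 ≅ G2.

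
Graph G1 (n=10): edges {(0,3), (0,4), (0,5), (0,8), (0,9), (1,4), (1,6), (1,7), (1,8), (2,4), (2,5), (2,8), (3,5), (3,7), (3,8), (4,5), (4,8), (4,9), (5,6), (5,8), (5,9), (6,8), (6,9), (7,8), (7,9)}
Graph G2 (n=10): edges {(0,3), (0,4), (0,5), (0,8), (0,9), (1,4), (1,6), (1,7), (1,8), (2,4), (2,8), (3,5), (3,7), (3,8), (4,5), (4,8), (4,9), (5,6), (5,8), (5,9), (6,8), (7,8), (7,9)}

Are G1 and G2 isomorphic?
No, not isomorphic

The graphs are NOT isomorphic.

Counting edges: G1 has 25 edge(s); G2 has 23 edge(s).
Edge count is an isomorphism invariant (a bijection on vertices induces a bijection on edges), so differing edge counts rule out isomorphism.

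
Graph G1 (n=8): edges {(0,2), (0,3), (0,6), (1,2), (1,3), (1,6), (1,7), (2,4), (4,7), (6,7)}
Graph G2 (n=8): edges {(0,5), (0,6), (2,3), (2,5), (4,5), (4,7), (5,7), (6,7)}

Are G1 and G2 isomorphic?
No, not isomorphic

The graphs are NOT isomorphic.

Degrees in G1: deg(0)=3, deg(1)=4, deg(2)=3, deg(3)=2, deg(4)=2, deg(5)=0, deg(6)=3, deg(7)=3.
Sorted degree sequence of G1: [4, 3, 3, 3, 3, 2, 2, 0].
Degrees in G2: deg(0)=2, deg(1)=0, deg(2)=2, deg(3)=1, deg(4)=2, deg(5)=4, deg(6)=2, deg(7)=3.
Sorted degree sequence of G2: [4, 3, 2, 2, 2, 2, 1, 0].
The (sorted) degree sequence is an isomorphism invariant, so since G1 and G2 have different degree sequences they cannot be isomorphic.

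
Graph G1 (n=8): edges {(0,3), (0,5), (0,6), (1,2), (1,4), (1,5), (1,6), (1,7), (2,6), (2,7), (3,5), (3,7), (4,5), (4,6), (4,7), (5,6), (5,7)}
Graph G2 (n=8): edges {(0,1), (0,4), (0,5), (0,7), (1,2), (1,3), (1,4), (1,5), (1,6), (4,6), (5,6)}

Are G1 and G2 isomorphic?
No, not isomorphic

The graphs are NOT isomorphic.

Degrees in G1: deg(0)=3, deg(1)=5, deg(2)=3, deg(3)=3, deg(4)=4, deg(5)=6, deg(6)=5, deg(7)=5.
Sorted degree sequence of G1: [6, 5, 5, 5, 4, 3, 3, 3].
Degrees in G2: deg(0)=4, deg(1)=6, deg(2)=1, deg(3)=1, deg(4)=3, deg(5)=3, deg(6)=3, deg(7)=1.
Sorted degree sequence of G2: [6, 4, 3, 3, 3, 1, 1, 1].
The (sorted) degree sequence is an isomorphism invariant, so since G1 and G2 have different degree sequences they cannot be isomorphic.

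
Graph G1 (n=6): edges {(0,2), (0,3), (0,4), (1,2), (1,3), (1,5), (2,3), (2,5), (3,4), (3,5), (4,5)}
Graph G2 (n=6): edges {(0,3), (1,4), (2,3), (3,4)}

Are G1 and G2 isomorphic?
No, not isomorphic

The graphs are NOT isomorphic.

Connected components of G1: 1 component(s) with vertex sets [[0, 1, 2, 3, 4, 5]], sizes [6].
Connected components of G2: 2 component(s) with vertex sets [[5], [0, 1, 2, 3, 4]], sizes [1, 5].
The number of connected components (and the multiset of component sizes) is an isomorphism invariant — an isomorphism maps each component of G1 bijectively onto a component of G2. Since G1 has 1 component(s) and G2 has 2, they cannot be isomorphic.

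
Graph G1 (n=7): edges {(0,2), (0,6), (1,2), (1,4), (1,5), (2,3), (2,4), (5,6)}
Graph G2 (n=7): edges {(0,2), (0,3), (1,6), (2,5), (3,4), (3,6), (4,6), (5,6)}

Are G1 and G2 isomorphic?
Yes, isomorphic

The graphs are isomorphic.
One valid mapping φ: V(G1) → V(G2): 0→5, 1→3, 2→6, 3→1, 4→4, 5→0, 6→2

Verify φ preserves adjacency — for each edge of G1, its image is an edge of G2:
  (0,2) → (φ(0),φ(2)) = (5,6) ∈ E(G2) ✓
  (0,6) → (φ(0),φ(6)) = (2,5) ∈ E(G2) ✓
  (1,2) → (φ(1),φ(2)) = (3,6) ∈ E(G2) ✓
  (1,4) → (φ(1),φ(4)) = (3,4) ∈ E(G2) ✓
  (1,5) → (φ(1),φ(5)) = (0,3) ∈ E(G2) ✓
  (2,3) → (φ(2),φ(3)) = (1,6) ∈ E(G2) ✓
  (2,4) → (φ(2),φ(4)) = (4,6) ∈ E(G2) ✓
  (5,6) → (φ(5),φ(6)) = (0,2) ∈ E(G2) ✓
All 8 edges of G1 map to edges of G2, and |E(G1)| = |E(G2)| = 8, so φ is a bijection on edges as well as vertices. Hence G1 ≅ G2.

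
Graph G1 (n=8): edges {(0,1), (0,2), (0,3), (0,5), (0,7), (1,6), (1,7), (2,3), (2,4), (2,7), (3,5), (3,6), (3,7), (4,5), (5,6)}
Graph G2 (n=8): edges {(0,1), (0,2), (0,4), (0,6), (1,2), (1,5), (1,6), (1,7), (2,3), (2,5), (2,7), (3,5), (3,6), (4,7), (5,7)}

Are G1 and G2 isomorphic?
Yes, isomorphic

The graphs are isomorphic.
One valid mapping φ: V(G1) → V(G2): 0→2, 1→3, 2→7, 3→1, 4→4, 5→0, 6→6, 7→5

Verify φ preserves adjacency — for each edge of G1, its image is an edge of G2:
  (0,1) → (φ(0),φ(1)) = (2,3) ∈ E(G2) ✓
  (0,2) → (φ(0),φ(2)) = (2,7) ∈ E(G2) ✓
  (0,3) → (φ(0),φ(3)) = (1,2) ∈ E(G2) ✓
  (0,5) → (φ(0),φ(5)) = (0,2) ∈ E(G2) ✓
  (0,7) → (φ(0),φ(7)) = (2,5) ∈ E(G2) ✓
  (1,6) → (φ(1),φ(6)) = (3,6) ∈ E(G2) ✓
  (1,7) → (φ(1),φ(7)) = (3,5) ∈ E(G2) ✓
  (2,3) → (φ(2),φ(3)) = (1,7) ∈ E(G2) ✓
  (2,4) → (φ(2),φ(4)) = (4,7) ∈ E(G2) ✓
  (2,7) → (φ(2),φ(7)) = (5,7) ∈ E(G2) ✓
  (3,5) → (φ(3),φ(5)) = (0,1) ∈ E(G2) ✓
  (3,6) → (φ(3),φ(6)) = (1,6) ∈ E(G2) ✓
  (3,7) → (φ(3),φ(7)) = (1,5) ∈ E(G2) ✓
  (4,5) → (φ(4),φ(5)) = (0,4) ∈ E(G2) ✓
  (5,6) → (φ(5),φ(6)) = (0,6) ∈ E(G2) ✓
All 15 edges of G1 map to edges of G2, and |E(G1)| = |E(G2)| = 15, so φ is a bijection on edges as well as vertices. Hence G1 ≅ G2.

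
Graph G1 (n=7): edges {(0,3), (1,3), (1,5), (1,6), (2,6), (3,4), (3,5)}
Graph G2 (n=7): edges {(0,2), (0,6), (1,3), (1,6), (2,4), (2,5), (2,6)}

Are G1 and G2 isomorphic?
Yes, isomorphic

The graphs are isomorphic.
One valid mapping φ: V(G1) → V(G2): 0→4, 1→6, 2→3, 3→2, 4→5, 5→0, 6→1

Verify φ preserves adjacency — for each edge of G1, its image is an edge of G2:
  (0,3) → (φ(0),φ(3)) = (2,4) ∈ E(G2) ✓
  (1,3) → (φ(1),φ(3)) = (2,6) ∈ E(G2) ✓
  (1,5) → (φ(1),φ(5)) = (0,6) ∈ E(G2) ✓
  (1,6) → (φ(1),φ(6)) = (1,6) ∈ E(G2) ✓
  (2,6) → (φ(2),φ(6)) = (1,3) ∈ E(G2) ✓
  (3,4) → (φ(3),φ(4)) = (2,5) ∈ E(G2) ✓
  (3,5) → (φ(3),φ(5)) = (0,2) ∈ E(G2) ✓
All 7 edges of G1 map to edges of G2, and |E(G1)| = |E(G2)| = 7, so φ is a bijection on edges as well as vertices. Hence G1 ≅ G2.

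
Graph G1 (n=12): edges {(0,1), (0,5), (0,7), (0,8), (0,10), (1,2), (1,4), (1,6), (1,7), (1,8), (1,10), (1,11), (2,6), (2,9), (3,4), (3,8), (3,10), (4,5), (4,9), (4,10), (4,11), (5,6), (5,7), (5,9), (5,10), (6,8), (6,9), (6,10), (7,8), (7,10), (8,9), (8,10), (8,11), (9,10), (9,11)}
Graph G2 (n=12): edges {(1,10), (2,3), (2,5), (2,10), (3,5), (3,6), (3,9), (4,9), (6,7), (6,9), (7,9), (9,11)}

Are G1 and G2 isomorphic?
No, not isomorphic

The graphs are NOT isomorphic.

Connected components of G1: 1 component(s) with vertex sets [[0, 1, 2, 3, 4, 5, 6, 7, 8, 9, 10, 11]], sizes [12].
Connected components of G2: 3 component(s) with vertex sets [[0], [8], [1, 2, 3, 4, 5, 6, 7, 9, 10, 11]], sizes [1, 1, 10].
The number of connected components (and the multiset of component sizes) is an isomorphism invariant — an isomorphism maps each component of G1 bijectively onto a component of G2. Since G1 has 1 component(s) and G2 has 3, they cannot be isomorphic.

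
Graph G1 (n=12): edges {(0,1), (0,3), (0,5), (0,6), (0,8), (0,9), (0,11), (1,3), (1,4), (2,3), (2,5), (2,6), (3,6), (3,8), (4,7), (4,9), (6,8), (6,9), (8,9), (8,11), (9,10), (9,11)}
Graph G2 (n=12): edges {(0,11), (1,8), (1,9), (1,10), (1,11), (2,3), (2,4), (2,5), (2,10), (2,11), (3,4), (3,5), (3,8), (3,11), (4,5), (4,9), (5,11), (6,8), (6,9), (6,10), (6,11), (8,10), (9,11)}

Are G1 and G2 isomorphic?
No, not isomorphic

The graphs are NOT isomorphic.

Degrees in G1: deg(0)=7, deg(1)=3, deg(2)=3, deg(3)=5, deg(4)=3, deg(5)=2, deg(6)=5, deg(7)=1, deg(8)=5, deg(9)=6, deg(10)=1, deg(11)=3.
Sorted degree sequence of G1: [7, 6, 5, 5, 5, 3, 3, 3, 3, 2, 1, 1].
Degrees in G2: deg(0)=1, deg(1)=4, deg(2)=5, deg(3)=5, deg(4)=4, deg(5)=4, deg(6)=4, deg(7)=0, deg(8)=4, deg(9)=4, deg(10)=4, deg(11)=7.
Sorted degree sequence of G2: [7, 5, 5, 4, 4, 4, 4, 4, 4, 4, 1, 0].
The (sorted) degree sequence is an isomorphism invariant, so since G1 and G2 have different degree sequences they cannot be isomorphic.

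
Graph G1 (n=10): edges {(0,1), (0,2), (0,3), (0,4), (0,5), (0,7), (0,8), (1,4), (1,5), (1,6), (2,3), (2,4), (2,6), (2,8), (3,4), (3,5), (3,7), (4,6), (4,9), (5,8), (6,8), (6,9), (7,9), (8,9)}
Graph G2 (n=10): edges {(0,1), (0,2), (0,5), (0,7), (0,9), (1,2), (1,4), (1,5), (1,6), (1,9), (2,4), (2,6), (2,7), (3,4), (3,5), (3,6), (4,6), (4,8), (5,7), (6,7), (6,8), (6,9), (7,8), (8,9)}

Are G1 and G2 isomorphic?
Yes, isomorphic

The graphs are isomorphic.
One valid mapping φ: V(G1) → V(G2): 0→6, 1→9, 2→2, 3→4, 4→1, 5→8, 6→0, 7→3, 8→7, 9→5

Verify φ preserves adjacency — for each edge of G1, its image is an edge of G2:
  (0,1) → (φ(0),φ(1)) = (6,9) ∈ E(G2) ✓
  (0,2) → (φ(0),φ(2)) = (2,6) ∈ E(G2) ✓
  (0,3) → (φ(0),φ(3)) = (4,6) ∈ E(G2) ✓
  (0,4) → (φ(0),φ(4)) = (1,6) ∈ E(G2) ✓
  (0,5) → (φ(0),φ(5)) = (6,8) ∈ E(G2) ✓
  (0,7) → (φ(0),φ(7)) = (3,6) ∈ E(G2) ✓
  (0,8) → (φ(0),φ(8)) = (6,7) ∈ E(G2) ✓
  (1,4) → (φ(1),φ(4)) = (1,9) ∈ E(G2) ✓
  (1,5) → (φ(1),φ(5)) = (8,9) ∈ E(G2) ✓
  (1,6) → (φ(1),φ(6)) = (0,9) ∈ E(G2) ✓
  (2,3) → (φ(2),φ(3)) = (2,4) ∈ E(G2) ✓
  (2,4) → (φ(2),φ(4)) = (1,2) ∈ E(G2) ✓
  (2,6) → (φ(2),φ(6)) = (0,2) ∈ E(G2) ✓
  (2,8) → (φ(2),φ(8)) = (2,7) ∈ E(G2) ✓
  (3,4) → (φ(3),φ(4)) = (1,4) ∈ E(G2) ✓
  (3,5) → (φ(3),φ(5)) = (4,8) ∈ E(G2) ✓
  (3,7) → (φ(3),φ(7)) = (3,4) ∈ E(G2) ✓
  (4,6) → (φ(4),φ(6)) = (0,1) ∈ E(G2) ✓
  (4,9) → (φ(4),φ(9)) = (1,5) ∈ E(G2) ✓
  (5,8) → (φ(5),φ(8)) = (7,8) ∈ E(G2) ✓
  (6,8) → (φ(6),φ(8)) = (0,7) ∈ E(G2) ✓
  (6,9) → (φ(6),φ(9)) = (0,5) ∈ E(G2) ✓
  (7,9) → (φ(7),φ(9)) = (3,5) ∈ E(G2) ✓
  (8,9) → (φ(8),φ(9)) = (5,7) ∈ E(G2) ✓
All 24 edges of G1 map to edges of G2, and |E(G1)| = |E(G2)| = 24, so φ is a bijection on edges as well as vertices. Hence G1 ≅ G2.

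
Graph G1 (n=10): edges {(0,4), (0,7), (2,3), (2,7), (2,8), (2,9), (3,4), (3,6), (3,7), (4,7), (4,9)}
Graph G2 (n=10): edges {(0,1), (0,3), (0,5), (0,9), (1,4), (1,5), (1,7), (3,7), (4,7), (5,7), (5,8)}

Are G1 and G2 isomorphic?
Yes, isomorphic

The graphs are isomorphic.
One valid mapping φ: V(G1) → V(G2): 0→4, 1→6, 2→0, 3→5, 4→7, 5→2, 6→8, 7→1, 8→9, 9→3

Verify φ preserves adjacency — for each edge of G1, its image is an edge of G2:
  (0,4) → (φ(0),φ(4)) = (4,7) ∈ E(G2) ✓
  (0,7) → (φ(0),φ(7)) = (1,4) ∈ E(G2) ✓
  (2,3) → (φ(2),φ(3)) = (0,5) ∈ E(G2) ✓
  (2,7) → (φ(2),φ(7)) = (0,1) ∈ E(G2) ✓
  (2,8) → (φ(2),φ(8)) = (0,9) ∈ E(G2) ✓
  (2,9) → (φ(2),φ(9)) = (0,3) ∈ E(G2) ✓
  (3,4) → (φ(3),φ(4)) = (5,7) ∈ E(G2) ✓
  (3,6) → (φ(3),φ(6)) = (5,8) ∈ E(G2) ✓
  (3,7) → (φ(3),φ(7)) = (1,5) ∈ E(G2) ✓
  (4,7) → (φ(4),φ(7)) = (1,7) ∈ E(G2) ✓
  (4,9) → (φ(4),φ(9)) = (3,7) ∈ E(G2) ✓
All 11 edges of G1 map to edges of G2, and |E(G1)| = |E(G2)| = 11, so φ is a bijection on edges as well as vertices. Hence G1 ≅ G2.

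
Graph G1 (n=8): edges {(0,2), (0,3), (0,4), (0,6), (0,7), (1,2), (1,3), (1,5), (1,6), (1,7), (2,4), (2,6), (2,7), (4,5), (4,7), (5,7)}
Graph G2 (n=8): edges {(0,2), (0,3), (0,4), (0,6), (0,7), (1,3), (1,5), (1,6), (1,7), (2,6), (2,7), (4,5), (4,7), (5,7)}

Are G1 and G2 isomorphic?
No, not isomorphic

The graphs are NOT isomorphic.

Counting edges: G1 has 16 edge(s); G2 has 14 edge(s).
Edge count is an isomorphism invariant (a bijection on vertices induces a bijection on edges), so differing edge counts rule out isomorphism.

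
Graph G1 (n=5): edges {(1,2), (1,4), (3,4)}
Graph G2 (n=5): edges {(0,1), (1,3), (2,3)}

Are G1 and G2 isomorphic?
Yes, isomorphic

The graphs are isomorphic.
One valid mapping φ: V(G1) → V(G2): 0→4, 1→1, 2→0, 3→2, 4→3

Verify φ preserves adjacency — for each edge of G1, its image is an edge of G2:
  (1,2) → (φ(1),φ(2)) = (0,1) ∈ E(G2) ✓
  (1,4) → (φ(1),φ(4)) = (1,3) ∈ E(G2) ✓
  (3,4) → (φ(3),φ(4)) = (2,3) ∈ E(G2) ✓
All 3 edges of G1 map to edges of G2, and |E(G1)| = |E(G2)| = 3, so φ is a bijection on edges as well as vertices. Hence G1 ≅ G2.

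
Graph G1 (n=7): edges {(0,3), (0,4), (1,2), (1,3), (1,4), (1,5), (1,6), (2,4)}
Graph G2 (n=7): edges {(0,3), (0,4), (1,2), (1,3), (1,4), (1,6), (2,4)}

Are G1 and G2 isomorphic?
No, not isomorphic

The graphs are NOT isomorphic.

Counting edges: G1 has 8 edge(s); G2 has 7 edge(s).
Edge count is an isomorphism invariant (a bijection on vertices induces a bijection on edges), so differing edge counts rule out isomorphism.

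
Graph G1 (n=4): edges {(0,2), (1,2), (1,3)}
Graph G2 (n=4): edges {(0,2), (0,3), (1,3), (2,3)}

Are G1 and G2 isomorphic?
No, not isomorphic

The graphs are NOT isomorphic.

Degrees in G1: deg(0)=1, deg(1)=2, deg(2)=2, deg(3)=1.
Sorted degree sequence of G1: [2, 2, 1, 1].
Degrees in G2: deg(0)=2, deg(1)=1, deg(2)=2, deg(3)=3.
Sorted degree sequence of G2: [3, 2, 2, 1].
The (sorted) degree sequence is an isomorphism invariant, so since G1 and G2 have different degree sequences they cannot be isomorphic.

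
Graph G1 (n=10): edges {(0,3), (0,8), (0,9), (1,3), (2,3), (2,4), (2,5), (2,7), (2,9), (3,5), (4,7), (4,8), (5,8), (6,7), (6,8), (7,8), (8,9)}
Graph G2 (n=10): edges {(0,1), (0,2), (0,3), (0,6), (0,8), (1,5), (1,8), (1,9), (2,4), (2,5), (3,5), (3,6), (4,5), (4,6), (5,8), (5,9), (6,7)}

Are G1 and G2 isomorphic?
Yes, isomorphic

The graphs are isomorphic.
One valid mapping φ: V(G1) → V(G2): 0→4, 1→7, 2→0, 3→6, 4→8, 5→3, 6→9, 7→1, 8→5, 9→2

Verify φ preserves adjacency — for each edge of G1, its image is an edge of G2:
  (0,3) → (φ(0),φ(3)) = (4,6) ∈ E(G2) ✓
  (0,8) → (φ(0),φ(8)) = (4,5) ∈ E(G2) ✓
  (0,9) → (φ(0),φ(9)) = (2,4) ∈ E(G2) ✓
  (1,3) → (φ(1),φ(3)) = (6,7) ∈ E(G2) ✓
  (2,3) → (φ(2),φ(3)) = (0,6) ∈ E(G2) ✓
  (2,4) → (φ(2),φ(4)) = (0,8) ∈ E(G2) ✓
  (2,5) → (φ(2),φ(5)) = (0,3) ∈ E(G2) ✓
  (2,7) → (φ(2),φ(7)) = (0,1) ∈ E(G2) ✓
  (2,9) → (φ(2),φ(9)) = (0,2) ∈ E(G2) ✓
  (3,5) → (φ(3),φ(5)) = (3,6) ∈ E(G2) ✓
  (4,7) → (φ(4),φ(7)) = (1,8) ∈ E(G2) ✓
  (4,8) → (φ(4),φ(8)) = (5,8) ∈ E(G2) ✓
  (5,8) → (φ(5),φ(8)) = (3,5) ∈ E(G2) ✓
  (6,7) → (φ(6),φ(7)) = (1,9) ∈ E(G2) ✓
  (6,8) → (φ(6),φ(8)) = (5,9) ∈ E(G2) ✓
  (7,8) → (φ(7),φ(8)) = (1,5) ∈ E(G2) ✓
  (8,9) → (φ(8),φ(9)) = (2,5) ∈ E(G2) ✓
All 17 edges of G1 map to edges of G2, and |E(G1)| = |E(G2)| = 17, so φ is a bijection on edges as well as vertices. Hence G1 ≅ G2.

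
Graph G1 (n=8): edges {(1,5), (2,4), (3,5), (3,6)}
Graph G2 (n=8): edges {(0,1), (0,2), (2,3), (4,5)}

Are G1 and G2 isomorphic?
Yes, isomorphic

The graphs are isomorphic.
One valid mapping φ: V(G1) → V(G2): 0→7, 1→1, 2→5, 3→2, 4→4, 5→0, 6→3, 7→6

Verify φ preserves adjacency — for each edge of G1, its image is an edge of G2:
  (1,5) → (φ(1),φ(5)) = (0,1) ∈ E(G2) ✓
  (2,4) → (φ(2),φ(4)) = (4,5) ∈ E(G2) ✓
  (3,5) → (φ(3),φ(5)) = (0,2) ∈ E(G2) ✓
  (3,6) → (φ(3),φ(6)) = (2,3) ∈ E(G2) ✓
All 4 edges of G1 map to edges of G2, and |E(G1)| = |E(G2)| = 4, so φ is a bijection on edges as well as vertices. Hence G1 ≅ G2.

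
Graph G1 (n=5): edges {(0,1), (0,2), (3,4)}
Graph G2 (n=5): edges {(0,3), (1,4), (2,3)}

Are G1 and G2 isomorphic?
Yes, isomorphic

The graphs are isomorphic.
One valid mapping φ: V(G1) → V(G2): 0→3, 1→0, 2→2, 3→4, 4→1

Verify φ preserves adjacency — for each edge of G1, its image is an edge of G2:
  (0,1) → (φ(0),φ(1)) = (0,3) ∈ E(G2) ✓
  (0,2) → (φ(0),φ(2)) = (2,3) ∈ E(G2) ✓
  (3,4) → (φ(3),φ(4)) = (1,4) ∈ E(G2) ✓
All 3 edges of G1 map to edges of G2, and |E(G1)| = |E(G2)| = 3, so φ is a bijection on edges as well as vertices. Hence G1 ≅ G2.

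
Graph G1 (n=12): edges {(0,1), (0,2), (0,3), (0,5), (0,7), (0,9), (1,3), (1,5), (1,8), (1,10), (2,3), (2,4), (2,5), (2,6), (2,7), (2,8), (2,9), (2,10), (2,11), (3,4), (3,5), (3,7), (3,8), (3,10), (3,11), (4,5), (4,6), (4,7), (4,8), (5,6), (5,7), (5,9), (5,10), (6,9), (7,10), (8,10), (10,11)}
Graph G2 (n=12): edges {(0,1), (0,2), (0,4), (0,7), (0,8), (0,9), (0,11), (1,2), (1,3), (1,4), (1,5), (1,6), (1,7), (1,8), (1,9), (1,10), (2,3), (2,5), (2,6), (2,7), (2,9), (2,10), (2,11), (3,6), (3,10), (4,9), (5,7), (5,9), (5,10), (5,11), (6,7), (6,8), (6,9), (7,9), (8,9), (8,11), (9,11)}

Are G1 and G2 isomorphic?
Yes, isomorphic

The graphs are isomorphic.
One valid mapping φ: V(G1) → V(G2): 0→5, 1→11, 2→1, 3→9, 4→6, 5→2, 6→3, 7→7, 8→8, 9→10, 10→0, 11→4

Verify φ preserves adjacency — for each edge of G1, its image is an edge of G2:
  (0,1) → (φ(0),φ(1)) = (5,11) ∈ E(G2) ✓
  (0,2) → (φ(0),φ(2)) = (1,5) ∈ E(G2) ✓
  (0,3) → (φ(0),φ(3)) = (5,9) ∈ E(G2) ✓
  (0,5) → (φ(0),φ(5)) = (2,5) ∈ E(G2) ✓
  (0,7) → (φ(0),φ(7)) = (5,7) ∈ E(G2) ✓
  (0,9) → (φ(0),φ(9)) = (5,10) ∈ E(G2) ✓
  (1,3) → (φ(1),φ(3)) = (9,11) ∈ E(G2) ✓
  (1,5) → (φ(1),φ(5)) = (2,11) ∈ E(G2) ✓
  (1,8) → (φ(1),φ(8)) = (8,11) ∈ E(G2) ✓
  (1,10) → (φ(1),φ(10)) = (0,11) ∈ E(G2) ✓
  (2,3) → (φ(2),φ(3)) = (1,9) ∈ E(G2) ✓
  (2,4) → (φ(2),φ(4)) = (1,6) ∈ E(G2) ✓
  (2,5) → (φ(2),φ(5)) = (1,2) ∈ E(G2) ✓
  (2,6) → (φ(2),φ(6)) = (1,3) ∈ E(G2) ✓
  (2,7) → (φ(2),φ(7)) = (1,7) ∈ E(G2) ✓
  (2,8) → (φ(2),φ(8)) = (1,8) ∈ E(G2) ✓
  (2,9) → (φ(2),φ(9)) = (1,10) ∈ E(G2) ✓
  (2,10) → (φ(2),φ(10)) = (0,1) ∈ E(G2) ✓
  (2,11) → (φ(2),φ(11)) = (1,4) ∈ E(G2) ✓
  (3,4) → (φ(3),φ(4)) = (6,9) ∈ E(G2) ✓
  (3,5) → (φ(3),φ(5)) = (2,9) ∈ E(G2) ✓
  (3,7) → (φ(3),φ(7)) = (7,9) ∈ E(G2) ✓
  (3,8) → (φ(3),φ(8)) = (8,9) ∈ E(G2) ✓
  (3,10) → (φ(3),φ(10)) = (0,9) ∈ E(G2) ✓
  (3,11) → (φ(3),φ(11)) = (4,9) ∈ E(G2) ✓
  (4,5) → (φ(4),φ(5)) = (2,6) ∈ E(G2) ✓
  (4,6) → (φ(4),φ(6)) = (3,6) ∈ E(G2) ✓
  (4,7) → (φ(4),φ(7)) = (6,7) ∈ E(G2) ✓
  (4,8) → (φ(4),φ(8)) = (6,8) ∈ E(G2) ✓
  (5,6) → (φ(5),φ(6)) = (2,3) ∈ E(G2) ✓
  (5,7) → (φ(5),φ(7)) = (2,7) ∈ E(G2) ✓
  (5,9) → (φ(5),φ(9)) = (2,10) ∈ E(G2) ✓
  (5,10) → (φ(5),φ(10)) = (0,2) ∈ E(G2) ✓
  (6,9) → (φ(6),φ(9)) = (3,10) ∈ E(G2) ✓
  (7,10) → (φ(7),φ(10)) = (0,7) ∈ E(G2) ✓
  (8,10) → (φ(8),φ(10)) = (0,8) ∈ E(G2) ✓
  (10,11) → (φ(10),φ(11)) = (0,4) ∈ E(G2) ✓
All 37 edges of G1 map to edges of G2, and |E(G1)| = |E(G2)| = 37, so φ is a bijection on edges as well as vertices. Hence G1 ≅ G2.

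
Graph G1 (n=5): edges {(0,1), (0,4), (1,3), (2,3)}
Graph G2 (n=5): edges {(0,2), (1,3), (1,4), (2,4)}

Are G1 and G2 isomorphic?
Yes, isomorphic

The graphs are isomorphic.
One valid mapping φ: V(G1) → V(G2): 0→1, 1→4, 2→0, 3→2, 4→3

Verify φ preserves adjacency — for each edge of G1, its image is an edge of G2:
  (0,1) → (φ(0),φ(1)) = (1,4) ∈ E(G2) ✓
  (0,4) → (φ(0),φ(4)) = (1,3) ∈ E(G2) ✓
  (1,3) → (φ(1),φ(3)) = (2,4) ∈ E(G2) ✓
  (2,3) → (φ(2),φ(3)) = (0,2) ∈ E(G2) ✓
All 4 edges of G1 map to edges of G2, and |E(G1)| = |E(G2)| = 4, so φ is a bijection on edges as well as vertices. Hence G1 ≅ G2.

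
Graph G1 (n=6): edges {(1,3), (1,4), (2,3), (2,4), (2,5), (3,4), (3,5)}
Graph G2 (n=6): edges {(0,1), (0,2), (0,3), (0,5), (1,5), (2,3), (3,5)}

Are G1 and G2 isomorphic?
Yes, isomorphic

The graphs are isomorphic.
One valid mapping φ: V(G1) → V(G2): 0→4, 1→2, 2→5, 3→0, 4→3, 5→1

Verify φ preserves adjacency — for each edge of G1, its image is an edge of G2:
  (1,3) → (φ(1),φ(3)) = (0,2) ∈ E(G2) ✓
  (1,4) → (φ(1),φ(4)) = (2,3) ∈ E(G2) ✓
  (2,3) → (φ(2),φ(3)) = (0,5) ∈ E(G2) ✓
  (2,4) → (φ(2),φ(4)) = (3,5) ∈ E(G2) ✓
  (2,5) → (φ(2),φ(5)) = (1,5) ∈ E(G2) ✓
  (3,4) → (φ(3),φ(4)) = (0,3) ∈ E(G2) ✓
  (3,5) → (φ(3),φ(5)) = (0,1) ∈ E(G2) ✓
All 7 edges of G1 map to edges of G2, and |E(G1)| = |E(G2)| = 7, so φ is a bijection on edges as well as vertices. Hence G1 ≅ G2.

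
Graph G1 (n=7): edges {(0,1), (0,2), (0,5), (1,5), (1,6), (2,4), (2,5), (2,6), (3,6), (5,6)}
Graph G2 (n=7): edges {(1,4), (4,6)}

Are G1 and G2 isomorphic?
No, not isomorphic

The graphs are NOT isomorphic.

Counting triangles (3-cliques): G1 has 4, G2 has 0.
Triangle count is an isomorphism invariant, so differing triangle counts rule out isomorphism.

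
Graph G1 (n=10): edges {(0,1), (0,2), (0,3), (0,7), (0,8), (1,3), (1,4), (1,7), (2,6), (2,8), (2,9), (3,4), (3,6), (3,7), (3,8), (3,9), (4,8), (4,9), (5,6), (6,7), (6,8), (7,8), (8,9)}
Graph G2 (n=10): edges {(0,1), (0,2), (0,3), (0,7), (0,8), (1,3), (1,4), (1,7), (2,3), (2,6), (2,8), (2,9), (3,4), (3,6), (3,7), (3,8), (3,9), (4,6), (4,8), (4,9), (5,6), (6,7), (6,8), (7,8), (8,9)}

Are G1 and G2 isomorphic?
No, not isomorphic

The graphs are NOT isomorphic.

Counting edges: G1 has 23 edge(s); G2 has 25 edge(s).
Edge count is an isomorphism invariant (a bijection on vertices induces a bijection on edges), so differing edge counts rule out isomorphism.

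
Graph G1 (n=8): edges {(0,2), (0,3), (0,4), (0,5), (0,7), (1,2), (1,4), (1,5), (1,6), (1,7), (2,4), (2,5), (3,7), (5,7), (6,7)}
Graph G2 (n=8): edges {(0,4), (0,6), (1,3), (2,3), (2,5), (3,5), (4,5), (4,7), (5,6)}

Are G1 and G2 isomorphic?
No, not isomorphic

The graphs are NOT isomorphic.

Counting triangles (3-cliques): G1 has 8, G2 has 1.
Triangle count is an isomorphism invariant, so differing triangle counts rule out isomorphism.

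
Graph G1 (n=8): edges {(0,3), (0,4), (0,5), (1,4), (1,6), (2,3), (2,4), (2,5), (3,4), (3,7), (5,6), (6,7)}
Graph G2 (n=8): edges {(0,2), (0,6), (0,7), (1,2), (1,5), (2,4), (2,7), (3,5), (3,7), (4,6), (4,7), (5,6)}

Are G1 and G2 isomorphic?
Yes, isomorphic

The graphs are isomorphic.
One valid mapping φ: V(G1) → V(G2): 0→4, 1→3, 2→0, 3→2, 4→7, 5→6, 6→5, 7→1

Verify φ preserves adjacency — for each edge of G1, its image is an edge of G2:
  (0,3) → (φ(0),φ(3)) = (2,4) ∈ E(G2) ✓
  (0,4) → (φ(0),φ(4)) = (4,7) ∈ E(G2) ✓
  (0,5) → (φ(0),φ(5)) = (4,6) ∈ E(G2) ✓
  (1,4) → (φ(1),φ(4)) = (3,7) ∈ E(G2) ✓
  (1,6) → (φ(1),φ(6)) = (3,5) ∈ E(G2) ✓
  (2,3) → (φ(2),φ(3)) = (0,2) ∈ E(G2) ✓
  (2,4) → (φ(2),φ(4)) = (0,7) ∈ E(G2) ✓
  (2,5) → (φ(2),φ(5)) = (0,6) ∈ E(G2) ✓
  (3,4) → (φ(3),φ(4)) = (2,7) ∈ E(G2) ✓
  (3,7) → (φ(3),φ(7)) = (1,2) ∈ E(G2) ✓
  (5,6) → (φ(5),φ(6)) = (5,6) ∈ E(G2) ✓
  (6,7) → (φ(6),φ(7)) = (1,5) ∈ E(G2) ✓
All 12 edges of G1 map to edges of G2, and |E(G1)| = |E(G2)| = 12, so φ is a bijection on edges as well as vertices. Hence G1 ≅ G2.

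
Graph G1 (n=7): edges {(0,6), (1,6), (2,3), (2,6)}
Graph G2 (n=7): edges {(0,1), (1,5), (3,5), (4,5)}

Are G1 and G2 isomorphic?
Yes, isomorphic

The graphs are isomorphic.
One valid mapping φ: V(G1) → V(G2): 0→3, 1→4, 2→1, 3→0, 4→2, 5→6, 6→5

Verify φ preserves adjacency — for each edge of G1, its image is an edge of G2:
  (0,6) → (φ(0),φ(6)) = (3,5) ∈ E(G2) ✓
  (1,6) → (φ(1),φ(6)) = (4,5) ∈ E(G2) ✓
  (2,3) → (φ(2),φ(3)) = (0,1) ∈ E(G2) ✓
  (2,6) → (φ(2),φ(6)) = (1,5) ∈ E(G2) ✓
All 4 edges of G1 map to edges of G2, and |E(G1)| = |E(G2)| = 4, so φ is a bijection on edges as well as vertices. Hence G1 ≅ G2.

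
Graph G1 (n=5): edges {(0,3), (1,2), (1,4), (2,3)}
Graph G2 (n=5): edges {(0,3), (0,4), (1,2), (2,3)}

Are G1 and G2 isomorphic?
Yes, isomorphic

The graphs are isomorphic.
One valid mapping φ: V(G1) → V(G2): 0→4, 1→2, 2→3, 3→0, 4→1

Verify φ preserves adjacency — for each edge of G1, its image is an edge of G2:
  (0,3) → (φ(0),φ(3)) = (0,4) ∈ E(G2) ✓
  (1,2) → (φ(1),φ(2)) = (2,3) ∈ E(G2) ✓
  (1,4) → (φ(1),φ(4)) = (1,2) ∈ E(G2) ✓
  (2,3) → (φ(2),φ(3)) = (0,3) ∈ E(G2) ✓
All 4 edges of G1 map to edges of G2, and |E(G1)| = |E(G2)| = 4, so φ is a bijection on edges as well as vertices. Hence G1 ≅ G2.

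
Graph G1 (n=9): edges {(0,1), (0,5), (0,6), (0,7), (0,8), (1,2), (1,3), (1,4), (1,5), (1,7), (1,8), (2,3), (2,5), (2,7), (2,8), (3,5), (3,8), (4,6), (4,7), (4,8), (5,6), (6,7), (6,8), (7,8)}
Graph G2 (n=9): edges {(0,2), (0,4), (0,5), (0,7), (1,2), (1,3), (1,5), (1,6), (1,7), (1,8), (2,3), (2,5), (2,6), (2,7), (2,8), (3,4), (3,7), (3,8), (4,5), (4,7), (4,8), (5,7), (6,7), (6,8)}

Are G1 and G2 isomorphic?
Yes, isomorphic

The graphs are isomorphic.
One valid mapping φ: V(G1) → V(G2): 0→3, 1→7, 2→5, 3→0, 4→6, 5→4, 6→8, 7→1, 8→2

Verify φ preserves adjacency — for each edge of G1, its image is an edge of G2:
  (0,1) → (φ(0),φ(1)) = (3,7) ∈ E(G2) ✓
  (0,5) → (φ(0),φ(5)) = (3,4) ∈ E(G2) ✓
  (0,6) → (φ(0),φ(6)) = (3,8) ∈ E(G2) ✓
  (0,7) → (φ(0),φ(7)) = (1,3) ∈ E(G2) ✓
  (0,8) → (φ(0),φ(8)) = (2,3) ∈ E(G2) ✓
  (1,2) → (φ(1),φ(2)) = (5,7) ∈ E(G2) ✓
  (1,3) → (φ(1),φ(3)) = (0,7) ∈ E(G2) ✓
  (1,4) → (φ(1),φ(4)) = (6,7) ∈ E(G2) ✓
  (1,5) → (φ(1),φ(5)) = (4,7) ∈ E(G2) ✓
  (1,7) → (φ(1),φ(7)) = (1,7) ∈ E(G2) ✓
  (1,8) → (φ(1),φ(8)) = (2,7) ∈ E(G2) ✓
  (2,3) → (φ(2),φ(3)) = (0,5) ∈ E(G2) ✓
  (2,5) → (φ(2),φ(5)) = (4,5) ∈ E(G2) ✓
  (2,7) → (φ(2),φ(7)) = (1,5) ∈ E(G2) ✓
  (2,8) → (φ(2),φ(8)) = (2,5) ∈ E(G2) ✓
  (3,5) → (φ(3),φ(5)) = (0,4) ∈ E(G2) ✓
  (3,8) → (φ(3),φ(8)) = (0,2) ∈ E(G2) ✓
  (4,6) → (φ(4),φ(6)) = (6,8) ∈ E(G2) ✓
  (4,7) → (φ(4),φ(7)) = (1,6) ∈ E(G2) ✓
  (4,8) → (φ(4),φ(8)) = (2,6) ∈ E(G2) ✓
  (5,6) → (φ(5),φ(6)) = (4,8) ∈ E(G2) ✓
  (6,7) → (φ(6),φ(7)) = (1,8) ∈ E(G2) ✓
  (6,8) → (φ(6),φ(8)) = (2,8) ∈ E(G2) ✓
  (7,8) → (φ(7),φ(8)) = (1,2) ∈ E(G2) ✓
All 24 edges of G1 map to edges of G2, and |E(G1)| = |E(G2)| = 24, so φ is a bijection on edges as well as vertices. Hence G1 ≅ G2.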